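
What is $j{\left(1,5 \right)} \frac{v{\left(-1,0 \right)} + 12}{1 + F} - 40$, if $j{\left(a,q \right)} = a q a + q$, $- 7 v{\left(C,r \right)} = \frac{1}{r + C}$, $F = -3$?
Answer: $- \frac{705}{7} \approx -100.71$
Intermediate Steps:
$v{\left(C,r \right)} = - \frac{1}{7 \left(C + r\right)}$ ($v{\left(C,r \right)} = - \frac{1}{7 \left(r + C\right)} = - \frac{1}{7 \left(C + r\right)}$)
$j{\left(a,q \right)} = q + q a^{2}$ ($j{\left(a,q \right)} = q a^{2} + q = q + q a^{2}$)
$j{\left(1,5 \right)} \frac{v{\left(-1,0 \right)} + 12}{1 + F} - 40 = 5 \left(1 + 1^{2}\right) \frac{- \frac{1}{7 \left(-1\right) + 7 \cdot 0} + 12}{1 - 3} - 40 = 5 \left(1 + 1\right) \frac{- \frac{1}{-7 + 0} + 12}{-2} - 40 = 5 \cdot 2 \left(- \frac{1}{-7} + 12\right) \left(- \frac{1}{2}\right) - 40 = 10 \left(\left(-1\right) \left(- \frac{1}{7}\right) + 12\right) \left(- \frac{1}{2}\right) - 40 = 10 \left(\frac{1}{7} + 12\right) \left(- \frac{1}{2}\right) - 40 = 10 \cdot \frac{85}{7} \left(- \frac{1}{2}\right) - 40 = 10 \left(- \frac{85}{14}\right) - 40 = - \frac{425}{7} - 40 = - \frac{705}{7}$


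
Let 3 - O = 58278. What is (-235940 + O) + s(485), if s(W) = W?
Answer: -293730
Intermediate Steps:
O = -58275 (O = 3 - 1*58278 = 3 - 58278 = -58275)
(-235940 + O) + s(485) = (-235940 - 58275) + 485 = -294215 + 485 = -293730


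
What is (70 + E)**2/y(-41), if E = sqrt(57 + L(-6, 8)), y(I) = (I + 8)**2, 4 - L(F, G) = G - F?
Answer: (70 + sqrt(47))**2/1089 ≈ 5.4240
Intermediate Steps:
L(F, G) = 4 + F - G (L(F, G) = 4 - (G - F) = 4 + (F - G) = 4 + F - G)
y(I) = (8 + I)**2
E = sqrt(47) (E = sqrt(57 + (4 - 6 - 1*8)) = sqrt(57 + (4 - 6 - 8)) = sqrt(57 - 10) = sqrt(47) ≈ 6.8557)
(70 + E)**2/y(-41) = (70 + sqrt(47))**2/((8 - 41)**2) = (70 + sqrt(47))**2/((-33)**2) = (70 + sqrt(47))**2/1089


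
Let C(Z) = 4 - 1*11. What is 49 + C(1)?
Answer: 42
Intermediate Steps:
C(Z) = -7 (C(Z) = 4 - 11 = -7)
49 + C(1) = 49 - 7 = 42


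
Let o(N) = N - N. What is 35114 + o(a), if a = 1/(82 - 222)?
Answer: 35114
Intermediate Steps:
a = -1/140 (a = 1/(-140) = -1/140 ≈ -0.0071429)
o(N) = 0
35114 + o(a) = 35114 + 0 = 35114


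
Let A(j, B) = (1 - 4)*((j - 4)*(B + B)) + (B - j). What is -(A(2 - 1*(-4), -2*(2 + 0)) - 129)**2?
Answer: -8281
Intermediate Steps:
A(j, B) = B - j - 6*B*(-4 + j) (A(j, B) = -3*(-4 + j)*2*B + (B - j) = -6*B*(-4 + j) + (B - j) = B - j - 6*B*(-4 + j))
-(A(2 - 1*(-4), -2*(2 + 0)) - 129)**2 = -((-(2 - 1*(-4)) + 25*(-2*(2 + 0)) - 6*(-2*(2 + 0))*(2 - 1*(-4))) - 129)**2 = -((-(2 + 4) + 25*(-2*2) - 6*(-2*2)*(2 + 4)) - 129)**2 = -((-1*6 + 25*(-4) - 6*(-4)*6) - 129)**2 = -((-6 - 100 + 144) - 129)**2 = -(38 - 129)**2 = -1*(-91)**2 = -1*8281 = -8281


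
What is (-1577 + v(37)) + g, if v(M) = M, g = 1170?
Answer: -370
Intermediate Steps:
(-1577 + v(37)) + g = (-1577 + 37) + 1170 = -1540 + 1170 = -370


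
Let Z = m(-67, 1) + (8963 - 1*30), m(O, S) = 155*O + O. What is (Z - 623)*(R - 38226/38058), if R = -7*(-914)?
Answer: -86914098306/6343 ≈ -1.3702e+7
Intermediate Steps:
m(O, S) = 156*O
R = 6398
Z = -1519 (Z = 156*(-67) + (8963 - 1*30) = -10452 + (8963 - 30) = -10452 + 8933 = -1519)
(Z - 623)*(R - 38226/38058) = (-1519 - 623)*(6398 - 38226/38058) = -2142*(6398 - 38226*1/38058) = -2142*(6398 - 6371/6343) = -2142*40576143/6343 = -86914098306/6343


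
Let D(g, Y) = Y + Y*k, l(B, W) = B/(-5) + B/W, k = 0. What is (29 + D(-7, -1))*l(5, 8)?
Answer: -21/2 ≈ -10.500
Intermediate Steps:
l(B, W) = -B/5 + B/W (l(B, W) = B*(-1/5) + B/W = -B/5 + B/W)
D(g, Y) = Y (D(g, Y) = Y + Y*0 = Y + 0 = Y)
(29 + D(-7, -1))*l(5, 8) = (29 - 1)*(-1/5*5 + 5/8) = 28*(-1 + 5*(1/8)) = 28*(-1 + 5/8) = 28*(-3/8) = -21/2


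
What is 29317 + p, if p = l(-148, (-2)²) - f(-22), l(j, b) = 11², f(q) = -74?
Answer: 29512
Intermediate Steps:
l(j, b) = 121
p = 195 (p = 121 - 1*(-74) = 121 + 74 = 195)
29317 + p = 29317 + 195 = 29512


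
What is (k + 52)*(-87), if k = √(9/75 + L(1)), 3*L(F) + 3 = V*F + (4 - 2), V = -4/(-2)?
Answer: -4524 - 29*√102/5 ≈ -4582.6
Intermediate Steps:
V = 2 (V = -4*(-½) = 2)
L(F) = -⅓ + 2*F/3 (L(F) = -1 + (2*F + (4 - 2))/3 = -1 + (2*F + 2)/3 = -1 + (2 + 2*F)/3 = -1 + (⅔ + 2*F/3) = -⅓ + 2*F/3)
k = √102/15 (k = √(9/75 + (-⅓ + (⅔)*1)) = √(9*(1/75) + (-⅓ + ⅔)) = √(3/25 + ⅓) = √(34/75) = √102/15 ≈ 0.67330)
(k + 52)*(-87) = (√102/15 + 52)*(-87) = (52 + √102/15)*(-87) = -4524 - 29*√102/5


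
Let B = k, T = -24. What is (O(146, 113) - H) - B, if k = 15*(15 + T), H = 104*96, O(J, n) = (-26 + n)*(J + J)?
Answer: 15555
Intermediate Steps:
O(J, n) = 2*J*(-26 + n) (O(J, n) = (-26 + n)*(2*J) = 2*J*(-26 + n))
H = 9984
k = -135 (k = 15*(15 - 24) = 15*(-9) = -135)
B = -135
(O(146, 113) - H) - B = (2*146*(-26 + 113) - 1*9984) - 1*(-135) = (2*146*87 - 9984) + 135 = (25404 - 9984) + 135 = 15420 + 135 = 15555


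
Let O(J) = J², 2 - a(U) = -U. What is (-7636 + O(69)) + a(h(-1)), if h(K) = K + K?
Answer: -2875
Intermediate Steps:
h(K) = 2*K
a(U) = 2 + U (a(U) = 2 - (-1)*U = 2 + U)
(-7636 + O(69)) + a(h(-1)) = (-7636 + 69²) + (2 + 2*(-1)) = (-7636 + 4761) + (2 - 2) = -2875 + 0 = -2875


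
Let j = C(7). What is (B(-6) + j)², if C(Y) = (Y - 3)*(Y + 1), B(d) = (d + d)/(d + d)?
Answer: 1089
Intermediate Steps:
B(d) = 1 (B(d) = (2*d)/((2*d)) = (2*d)*(1/(2*d)) = 1)
C(Y) = (1 + Y)*(-3 + Y) (C(Y) = (-3 + Y)*(1 + Y) = (1 + Y)*(-3 + Y))
j = 32 (j = -3 + 7² - 2*7 = -3 + 49 - 14 = 32)
(B(-6) + j)² = (1 + 32)² = 33² = 1089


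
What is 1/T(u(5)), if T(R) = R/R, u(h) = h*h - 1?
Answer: 1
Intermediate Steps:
u(h) = -1 + h² (u(h) = h² - 1 = -1 + h²)
T(R) = 1
1/T(u(5)) = 1/1 = 1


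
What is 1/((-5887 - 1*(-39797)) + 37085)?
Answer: 1/70995 ≈ 1.4085e-5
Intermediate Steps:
1/((-5887 - 1*(-39797)) + 37085) = 1/((-5887 + 39797) + 37085) = 1/(33910 + 37085) = 1/70995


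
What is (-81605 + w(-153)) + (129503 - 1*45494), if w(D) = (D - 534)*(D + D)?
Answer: 212626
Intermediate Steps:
w(D) = 2*D*(-534 + D) (w(D) = (-534 + D)*(2*D) = 2*D*(-534 + D))
(-81605 + w(-153)) + (129503 - 1*45494) = (-81605 + 2*(-153)*(-534 - 153)) + (129503 - 1*45494) = (-81605 + 2*(-153)*(-687)) + (129503 - 45494) = (-81605 + 210222) + 84009 = 128617 + 84009 = 212626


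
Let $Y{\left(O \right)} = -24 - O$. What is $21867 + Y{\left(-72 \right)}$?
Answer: $21915$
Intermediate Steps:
$21867 + Y{\left(-72 \right)} = 21867 - -48 = 21867 + \left(-24 + 72\right) = 21867 + 48 = 21915$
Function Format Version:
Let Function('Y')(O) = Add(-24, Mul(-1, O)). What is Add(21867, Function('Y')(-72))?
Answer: 21915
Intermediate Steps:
Add(21867, Function('Y')(-72)) = Add(21867, Add(-24, Mul(-1, -72))) = Add(21867, Add(-24, 72)) = Add(21867, 48) = 21915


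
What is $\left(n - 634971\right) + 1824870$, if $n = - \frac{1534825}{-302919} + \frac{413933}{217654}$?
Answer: $\frac{78452323475176351}{65931532026} \approx 1.1899 \cdot 10^{6}$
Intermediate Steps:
$n = \frac{459448970977}{65931532026}$ ($n = \left(-1534825\right) \left(- \frac{1}{302919}\right) + 413933 \cdot \frac{1}{217654} = \frac{1534825}{302919} + \frac{413933}{217654} = \frac{459448970977}{65931532026} \approx 6.9686$)
$\left(n - 634971\right) + 1824870 = \left(\frac{459448970977}{65931532026} - 634971\right) + 1824870 = - \frac{41864151373110269}{65931532026} + 1824870 = \frac{78452323475176351}{65931532026}$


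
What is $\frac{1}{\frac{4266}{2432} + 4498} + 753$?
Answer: $\frac{4120192069}{5471701} \approx 753.0$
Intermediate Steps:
$\frac{1}{\frac{4266}{2432} + 4498} + 753 = \frac{1}{4266 \cdot \frac{1}{2432} + 4498} + 753 = \frac{1}{\frac{2133}{1216} + 4498} + 753 = \frac{1}{\frac{5471701}{1216}} + 753 = \frac{1216}{5471701} + 753 = \frac{4120192069}{5471701}$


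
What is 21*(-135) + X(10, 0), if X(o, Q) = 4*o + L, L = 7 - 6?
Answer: -2794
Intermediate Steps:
L = 1
X(o, Q) = 1 + 4*o (X(o, Q) = 4*o + 1 = 1 + 4*o)
21*(-135) + X(10, 0) = 21*(-135) + (1 + 4*10) = -2835 + (1 + 40) = -2835 + 41 = -2794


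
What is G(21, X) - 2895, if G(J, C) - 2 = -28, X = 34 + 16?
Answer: -2921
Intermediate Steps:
X = 50
G(J, C) = -26 (G(J, C) = 2 - 28 = -26)
G(21, X) - 2895 = -26 - 2895 = -2921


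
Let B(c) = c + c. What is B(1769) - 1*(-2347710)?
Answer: 2351248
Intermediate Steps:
B(c) = 2*c
B(1769) - 1*(-2347710) = 2*1769 - 1*(-2347710) = 3538 + 2347710 = 2351248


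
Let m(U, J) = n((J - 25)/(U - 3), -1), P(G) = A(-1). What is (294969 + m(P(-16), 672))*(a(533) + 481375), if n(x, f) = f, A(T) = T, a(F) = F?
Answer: 142147438944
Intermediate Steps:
P(G) = -1
m(U, J) = -1
(294969 + m(P(-16), 672))*(a(533) + 481375) = (294969 - 1)*(533 + 481375) = 294968*481908 = 142147438944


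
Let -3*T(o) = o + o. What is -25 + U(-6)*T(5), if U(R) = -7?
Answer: -5/3 ≈ -1.6667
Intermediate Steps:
T(o) = -2*o/3 (T(o) = -(o + o)/3 = -2*o/3)
-25 + U(-6)*T(5) = -25 - (-14)*5/3 = -25 - 7*(-10/3) = -25 + 70/3 = -5/3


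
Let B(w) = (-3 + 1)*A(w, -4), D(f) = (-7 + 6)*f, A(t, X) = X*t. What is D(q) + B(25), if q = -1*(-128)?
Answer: 72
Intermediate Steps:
q = 128
D(f) = -f
B(w) = 8*w (B(w) = (-3 + 1)*(-4*w) = -(-8)*w = 8*w)
D(q) + B(25) = -1*128 + 8*25 = -128 + 200 = 72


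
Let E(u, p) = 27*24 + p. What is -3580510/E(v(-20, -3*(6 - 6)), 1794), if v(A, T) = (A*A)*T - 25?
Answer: -1790255/1221 ≈ -1466.2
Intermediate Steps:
v(A, T) = -25 + T*A² (v(A, T) = A²*T - 25 = T*A² - 25 = -25 + T*A²)
E(u, p) = 648 + p
-3580510/E(v(-20, -3*(6 - 6)), 1794) = -3580510/(648 + 1794) = -3580510/2442 = -3580510*1/2442 = -1790255/1221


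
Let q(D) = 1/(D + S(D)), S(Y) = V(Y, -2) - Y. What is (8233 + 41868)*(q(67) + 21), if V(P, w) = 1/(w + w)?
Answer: 851717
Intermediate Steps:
V(P, w) = 1/(2*w)
S(Y) = -¼ - Y (S(Y) = (½)/(-2) - Y = (½)*(-½) - Y = -¼ - Y)
q(D) = -4 (q(D) = 1/(D + (-¼ - D)) = 1/(-¼) = -4)
(8233 + 41868)*(q(67) + 21) = (8233 + 41868)*(-4 + 21) = 50101*17 = 851717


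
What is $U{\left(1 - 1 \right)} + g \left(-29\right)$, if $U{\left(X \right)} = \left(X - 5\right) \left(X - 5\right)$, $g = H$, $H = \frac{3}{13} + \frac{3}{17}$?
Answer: $\frac{2915}{221} \approx 13.19$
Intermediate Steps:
$H = \frac{90}{221}$ ($H = 3 \cdot \frac{1}{13} + 3 \cdot \frac{1}{17} = \frac{3}{13} + \frac{3}{17} = \frac{90}{221} \approx 0.40724$)
$g = \frac{90}{221} \approx 0.40724$
$U{\left(X \right)} = \left(-5 + X\right)^{2}$ ($U{\left(X \right)} = \left(-5 + X\right) \left(-5 + X\right) = \left(-5 + X\right)^{2}$)
$U{\left(1 - 1 \right)} + g \left(-29\right) = \left(-5 + \left(1 - 1\right)\right)^{2} + \frac{90}{221} \left(-29\right) = \left(-5 + 0\right)^{2} - \frac{2610}{221} = \left(-5\right)^{2} - \frac{2610}{221} = 25 - \frac{2610}{221} = \frac{2915}{221}$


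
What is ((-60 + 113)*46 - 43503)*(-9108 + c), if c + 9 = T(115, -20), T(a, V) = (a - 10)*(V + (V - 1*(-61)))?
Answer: 283841280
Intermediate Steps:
T(a, V) = (-10 + a)*(61 + 2*V) (T(a, V) = (-10 + a)*(V + (V + 61)) = (-10 + a)*(V + (61 + V)) = (-10 + a)*(61 + 2*V))
c = 2196 (c = -9 + (-610 - 20*(-20) + 61*115 + 2*(-20)*115) = -9 + (-610 + 400 + 7015 - 4600) = -9 + 2205 = 2196)
((-60 + 113)*46 - 43503)*(-9108 + c) = ((-60 + 113)*46 - 43503)*(-9108 + 2196) = (53*46 - 43503)*(-6912) = (2438 - 43503)*(-6912) = -41065*(-6912) = 283841280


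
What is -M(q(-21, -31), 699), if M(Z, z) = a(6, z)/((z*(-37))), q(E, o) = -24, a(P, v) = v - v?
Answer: 0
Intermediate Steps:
a(P, v) = 0
M(Z, z) = 0 (M(Z, z) = 0/((z*(-37))) = 0/((-37*z)) = 0*(-1/(37*z)) = 0)
-M(q(-21, -31), 699) = -1*0 = 0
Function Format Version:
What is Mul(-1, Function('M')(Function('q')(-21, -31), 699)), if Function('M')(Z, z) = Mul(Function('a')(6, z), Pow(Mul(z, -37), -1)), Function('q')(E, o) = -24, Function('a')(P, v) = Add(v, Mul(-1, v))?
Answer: 0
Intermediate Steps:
Function('a')(P, v) = 0
Function('M')(Z, z) = 0 (Function('M')(Z, z) = Mul(0, Pow(Mul(z, -37), -1)) = Mul(0, Pow(Mul(-37, z), -1)) = Mul(0, Mul(Rational(-1, 37), Pow(z, -1))) = 0)
Mul(-1, Function('M')(Function('q')(-21, -31), 699)) = Mul(-1, 0) = 0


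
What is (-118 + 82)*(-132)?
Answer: 4752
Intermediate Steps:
(-118 + 82)*(-132) = -36*(-132) = 4752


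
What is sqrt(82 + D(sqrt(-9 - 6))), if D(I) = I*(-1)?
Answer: sqrt(82 - I*sqrt(15)) ≈ 9.0579 - 0.2138*I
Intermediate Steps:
D(I) = -I
sqrt(82 + D(sqrt(-9 - 6))) = sqrt(82 - sqrt(-9 - 6)) = sqrt(82 - sqrt(-15)) = sqrt(82 - I*sqrt(15))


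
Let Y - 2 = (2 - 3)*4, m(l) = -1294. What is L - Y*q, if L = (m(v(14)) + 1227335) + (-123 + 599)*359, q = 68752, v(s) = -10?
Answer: 1534429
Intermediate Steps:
Y = -2 (Y = 2 + (2 - 3)*4 = 2 - 1*4 = 2 - 4 = -2)
L = 1396925 (L = (-1294 + 1227335) + (-123 + 599)*359 = 1226041 + 476*359 = 1226041 + 170884 = 1396925)
L - Y*q = 1396925 - (-2)*68752 = 1396925 - 1*(-137504) = 1396925 + 137504 = 1534429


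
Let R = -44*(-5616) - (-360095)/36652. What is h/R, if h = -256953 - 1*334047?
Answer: -21661332000/9057215903 ≈ -2.3916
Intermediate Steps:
h = -591000 (h = -256953 - 334047 = -591000)
R = 9057215903/36652 (R = 247104 - (-360095)/36652 = 247104 - 1*(-360095/36652) = 247104 + 360095/36652 = 9057215903/36652 ≈ 2.4711e+5)
h/R = -591000/9057215903/36652 = -591000*36652/9057215903 = -21661332000/9057215903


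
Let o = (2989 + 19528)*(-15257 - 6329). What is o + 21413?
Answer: -486030549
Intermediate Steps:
o = -486051962 (o = 22517*(-21586) = -486051962)
o + 21413 = -486051962 + 21413 = -486030549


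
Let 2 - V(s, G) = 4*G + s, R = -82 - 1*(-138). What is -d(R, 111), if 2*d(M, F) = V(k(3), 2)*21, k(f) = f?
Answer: 189/2 ≈ 94.500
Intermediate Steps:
R = 56 (R = -82 + 138 = 56)
V(s, G) = 2 - s - 4*G (V(s, G) = 2 - (4*G + s) = 2 - (s + 4*G) = 2 + (-s - 4*G) = 2 - s - 4*G)
d(M, F) = -189/2 (d(M, F) = ((2 - 1*3 - 4*2)*21)/2 = ((2 - 3 - 8)*21)/2 = (-9*21)/2 = (1/2)*(-189) = -189/2)
-d(R, 111) = -1*(-189/2) = 189/2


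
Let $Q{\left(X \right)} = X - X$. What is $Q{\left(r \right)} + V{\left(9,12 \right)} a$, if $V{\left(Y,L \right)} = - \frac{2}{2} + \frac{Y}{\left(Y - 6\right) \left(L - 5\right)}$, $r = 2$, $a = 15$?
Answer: $- \frac{60}{7} \approx -8.5714$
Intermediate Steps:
$Q{\left(X \right)} = 0$
$V{\left(Y,L \right)} = -1 + \frac{Y}{\left(-6 + Y\right) \left(-5 + L\right)}$ ($V{\left(Y,L \right)} = \left(-2\right) \frac{1}{2} + \frac{Y}{\left(-6 + Y\right) \left(-5 + L\right)} = -1 + Y \frac{1}{\left(-6 + Y\right) \left(-5 + L\right)} = -1 + \frac{Y}{\left(-6 + Y\right) \left(-5 + L\right)}$)
$Q{\left(r \right)} + V{\left(9,12 \right)} a = 0 + \frac{-30 + 6 \cdot 12 + 6 \cdot 9 - 12 \cdot 9}{30 - 72 - 45 + 12 \cdot 9} \cdot 15 = 0 + \frac{-30 + 72 + 54 - 108}{30 - 72 - 45 + 108} \cdot 15 = 0 + \frac{1}{21} \left(-12\right) 15 = 0 - \frac{60}{7} = - \frac{60}{7}$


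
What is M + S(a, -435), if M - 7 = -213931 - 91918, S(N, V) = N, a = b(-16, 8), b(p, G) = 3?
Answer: -305839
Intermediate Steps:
a = 3
M = -305842 (M = 7 + (-213931 - 91918) = 7 - 305849 = -305842)
M + S(a, -435) = -305842 + 3 = -305839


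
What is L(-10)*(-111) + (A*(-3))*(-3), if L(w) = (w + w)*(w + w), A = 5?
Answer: -44355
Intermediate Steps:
L(w) = 4*w**2 (L(w) = (2*w)*(2*w) = 4*w**2)
L(-10)*(-111) + (A*(-3))*(-3) = (4*(-10)**2)*(-111) + (5*(-3))*(-3) = (4*100)*(-111) - 15*(-3) = 400*(-111) + 45 = -44400 + 45 = -44355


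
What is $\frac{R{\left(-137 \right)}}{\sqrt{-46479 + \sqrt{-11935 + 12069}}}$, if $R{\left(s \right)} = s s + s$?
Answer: $- \frac{18632 i}{\sqrt{46479 - \sqrt{134}}} \approx - 86.434 i$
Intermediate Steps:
$R{\left(s \right)} = s + s^{2}$ ($R{\left(s \right)} = s^{2} + s = s + s^{2}$)
$\frac{R{\left(-137 \right)}}{\sqrt{-46479 + \sqrt{-11935 + 12069}}} = \frac{\left(-137\right) \left(1 - 137\right)}{\sqrt{-46479 + \sqrt{-11935 + 12069}}} = \frac{\left(-137\right) \left(-136\right)}{\sqrt{-46479 + \sqrt{134}}} = \frac{18632}{\sqrt{-46479 + \sqrt{134}}}$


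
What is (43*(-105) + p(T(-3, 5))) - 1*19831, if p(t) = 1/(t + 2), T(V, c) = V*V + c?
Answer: -389535/16 ≈ -24346.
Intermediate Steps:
T(V, c) = c + V**2 (T(V, c) = V**2 + c = c + V**2)
p(t) = 1/(2 + t)
(43*(-105) + p(T(-3, 5))) - 1*19831 = (43*(-105) + 1/(2 + (5 + (-3)**2))) - 1*19831 = (-4515 + 1/(2 + (5 + 9))) - 19831 = (-4515 + 1/(2 + 14)) - 19831 = (-4515 + 1/16) - 19831 = -72239/16 - 19831 = -389535/16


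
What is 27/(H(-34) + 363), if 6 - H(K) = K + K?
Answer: 27/437 ≈ 0.061785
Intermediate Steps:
H(K) = 6 - 2*K (H(K) = 6 - (K + K) = 6 - 2*K)
27/(H(-34) + 363) = 27/((6 - 2*(-34)) + 363) = 27/((6 + 68) + 363) = 27/(74 + 363) = 27/437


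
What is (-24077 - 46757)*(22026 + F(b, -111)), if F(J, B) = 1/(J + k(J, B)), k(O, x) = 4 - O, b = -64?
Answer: -3120414785/2 ≈ -1.5602e+9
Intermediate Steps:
F(J, B) = 1/4 (F(J, B) = 1/(J + (4 - J)) = 1/4)
(-24077 - 46757)*(22026 + F(b, -111)) = (-24077 - 46757)*(22026 + 1/4) = -70834*88105/4 = -3120414785/2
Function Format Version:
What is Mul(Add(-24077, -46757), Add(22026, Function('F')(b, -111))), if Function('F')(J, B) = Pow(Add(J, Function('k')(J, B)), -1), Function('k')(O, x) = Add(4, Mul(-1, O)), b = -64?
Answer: Rational(-3120414785, 2) ≈ -1.5602e+9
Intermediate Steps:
Function('F')(J, B) = Rational(1, 4) (Function('F')(J, B) = Pow(Add(J, Add(4, Mul(-1, J))), -1) = Pow(4, -1) = Rational(1, 4))
Mul(Add(-24077, -46757), Add(22026, Function('F')(b, -111))) = Mul(Add(-24077, -46757), Add(22026, Rational(1, 4))) = Mul(-70834, Rational(88105, 4)) = Rational(-3120414785, 2)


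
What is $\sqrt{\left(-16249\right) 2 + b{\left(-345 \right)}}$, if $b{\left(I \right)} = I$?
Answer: $i \sqrt{32843} \approx 181.23 i$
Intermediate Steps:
$\sqrt{\left(-16249\right) 2 + b{\left(-345 \right)}} = \sqrt{\left(-16249\right) 2 - 345} = \sqrt{-32498 - 345} = \sqrt{-32843} = i \sqrt{32843}$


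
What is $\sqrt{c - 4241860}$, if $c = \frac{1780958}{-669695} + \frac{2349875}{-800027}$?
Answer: $\frac{3 i \sqrt{135293769054281102489113104735}}{535774081765} \approx 2059.6 i$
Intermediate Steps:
$c = - \frac{2998514023991}{535774081765}$ ($c = 1780958 \left(- \frac{1}{669695}\right) + 2349875 \left(- \frac{1}{800027}\right) = - \frac{1780958}{669695} - \frac{2349875}{800027} = - \frac{2998514023991}{535774081765} \approx -5.5966$)
$\sqrt{c - 4241860} = \sqrt{- \frac{2998514023991}{535774081765} - 4241860} = \sqrt{- \frac{2272681644989706891}{535774081765}} = \frac{3 i \sqrt{135293769054281102489113104735}}{535774081765}$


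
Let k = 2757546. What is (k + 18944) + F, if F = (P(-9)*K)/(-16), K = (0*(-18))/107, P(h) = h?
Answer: 2776490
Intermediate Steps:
K = 0 (K = 0*(1/107) = 0)
F = 0 (F = -9*0/(-16) = 0*(-1/16) = 0)
(k + 18944) + F = (2757546 + 18944) + 0 = 2776490 + 0 = 2776490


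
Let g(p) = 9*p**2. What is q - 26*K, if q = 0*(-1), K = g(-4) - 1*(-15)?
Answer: -4134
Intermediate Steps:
K = 159 (K = 9*(-4)**2 - 1*(-15) = 9*16 + 15 = 144 + 15 = 159)
q = 0
q - 26*K = 0 - 26*159 = 0 - 4134 = -4134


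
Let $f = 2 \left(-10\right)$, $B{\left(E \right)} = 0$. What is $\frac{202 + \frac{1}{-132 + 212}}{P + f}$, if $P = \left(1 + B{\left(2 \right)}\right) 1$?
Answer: $- \frac{16161}{1520} \approx -10.632$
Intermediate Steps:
$f = -20$
$P = 1$ ($P = \left(1 + 0\right) 1 = 1 \cdot 1 = 1$)
$\frac{202 + \frac{1}{-132 + 212}}{P + f} = \frac{202 + \frac{1}{-132 + 212}}{1 - 20} = \frac{202 + \frac{1}{80}}{-19} = \left(202 + \frac{1}{80}\right) \left(- \frac{1}{19}\right) = \frac{16161}{80} \left(- \frac{1}{19}\right) = - \frac{16161}{1520}$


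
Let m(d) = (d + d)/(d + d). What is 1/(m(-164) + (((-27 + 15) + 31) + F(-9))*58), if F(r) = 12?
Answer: 1/1799 ≈ 0.00055586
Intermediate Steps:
m(d) = 1 (m(d) = (2*d)/((2*d)) = (2*d)*(1/(2*d)) = 1)
1/(m(-164) + (((-27 + 15) + 31) + F(-9))*58) = 1/(1 + (((-27 + 15) + 31) + 12)*58) = 1/(1 + ((-12 + 31) + 12)*58) = 1/(1 + (19 + 12)*58) = 1/(1 + 31*58) = 1/(1 + 1798) = 1/1799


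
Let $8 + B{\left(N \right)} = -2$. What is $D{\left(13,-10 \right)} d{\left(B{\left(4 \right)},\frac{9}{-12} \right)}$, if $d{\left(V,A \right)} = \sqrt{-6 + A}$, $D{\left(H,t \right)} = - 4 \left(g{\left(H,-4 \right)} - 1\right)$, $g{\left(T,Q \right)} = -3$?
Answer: $24 i \sqrt{3} \approx 41.569 i$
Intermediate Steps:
$B{\left(N \right)} = -10$ ($B{\left(N \right)} = -8 - 2 = -10$)
$D{\left(H,t \right)} = 16$ ($D{\left(H,t \right)} = - 4 \left(-3 - 1\right) = \left(-4\right) \left(-4\right) = 16$)
$D{\left(13,-10 \right)} d{\left(B{\left(4 \right)},\frac{9}{-12} \right)} = 16 \sqrt{-6 + \frac{9}{-12}} = 16 \sqrt{-6 + 9 \left(- \frac{1}{12}\right)} = 16 \sqrt{-6 - \frac{3}{4}} = 16 \sqrt{- \frac{27}{4}} = 16 \frac{3 i \sqrt{3}}{2} = 24 i \sqrt{3}$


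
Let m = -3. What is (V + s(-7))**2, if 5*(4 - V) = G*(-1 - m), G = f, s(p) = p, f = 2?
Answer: 361/25 ≈ 14.440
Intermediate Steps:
G = 2
V = 16/5 (V = 4 - 2*(-1 - 1*(-3))/5 = 4 - 2*(-1 + 3)/5 = 4 - 2*2/5 = 4 - 1/5*4 = 4 - 4/5 = 16/5 ≈ 3.2000)
(V + s(-7))**2 = (16/5 - 7)**2 = (-19/5)**2 = 361/25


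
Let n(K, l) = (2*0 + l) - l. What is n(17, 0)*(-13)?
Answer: 0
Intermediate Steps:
n(K, l) = 0 (n(K, l) = (0 + l) - l = l - l = 0)
n(17, 0)*(-13) = 0*(-13) = 0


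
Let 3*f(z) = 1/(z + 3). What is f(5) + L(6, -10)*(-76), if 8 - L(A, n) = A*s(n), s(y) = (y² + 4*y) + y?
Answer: 532609/24 ≈ 22192.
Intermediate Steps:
s(y) = y² + 5*y
f(z) = 1/(3*(3 + z)) (f(z) = 1/(3*(z + 3)) = 1/(3*(3 + z)))
L(A, n) = 8 - A*n*(5 + n)
f(5) + L(6, -10)*(-76) = 1/(3*(3 + 5)) + (8 - 1*6*(-10)*(5 - 10))*(-76) = (⅓)/8 + (8 - 1*6*(-10)*(-5))*(-76) = (⅓)*(⅛) + (8 - 300)*(-76) = 1/24 - 292*(-76) = 1/24 + 22192 = 532609/24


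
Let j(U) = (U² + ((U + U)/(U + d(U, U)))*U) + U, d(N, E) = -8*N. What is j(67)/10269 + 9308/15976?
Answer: 98037731/95700234 ≈ 1.0244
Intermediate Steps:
j(U) = U² + 5*U/7 (j(U) = (U² + ((U + U)/(U - 8*U))*U) + U = (U² + ((2*U)/((-7*U)))*U) + U = (U² + ((2*U)*(-1/(7*U)))*U) + U = (U² - 2*U/7) + U = U² + 5*U/7)
j(67)/10269 + 9308/15976 = ((⅐)*67*(5 + 7*67))/10269 + 9308/15976 = ((⅐)*67*(5 + 469))*(1/10269) + 9308*(1/15976) = ((⅐)*67*474)*(1/10269) + 2327/3994 = (31758/7)*(1/10269) + 2327/3994 = 10586/23961 + 2327/3994 = 98037731/95700234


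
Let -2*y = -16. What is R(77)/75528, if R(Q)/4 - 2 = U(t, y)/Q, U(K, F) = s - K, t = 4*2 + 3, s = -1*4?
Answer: 139/1453914 ≈ 9.5604e-5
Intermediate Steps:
y = 8 (y = -1/2*(-16) = 8)
s = -4
t = 11 (t = 8 + 3 = 11)
U(K, F) = -4 - K
R(Q) = 8 - 60/Q (R(Q) = 8 + 4*((-4 - 1*11)/Q) = 8 + 4*((-4 - 11)/Q) = 8 + 4*(-15/Q) = 8 - 60/Q)
R(77)/75528 = (8 - 60/77)/75528 = (8 - 60*1/77)*(1/75528) = (8 - 60/77)*(1/75528) = (556/77)*(1/75528) = 139/1453914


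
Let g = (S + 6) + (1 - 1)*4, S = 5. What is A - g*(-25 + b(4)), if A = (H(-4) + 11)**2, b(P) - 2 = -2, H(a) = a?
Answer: 324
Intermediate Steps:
g = 11 (g = (5 + 6) + (1 - 1)*4 = 11 + 0*4 = 11 + 0 = 11)
b(P) = 0 (b(P) = 2 - 2 = 0)
A = 49 (A = (-4 + 11)**2 = 7**2 = 49)
A - g*(-25 + b(4)) = 49 - 11*(-25 + 0) = 49 - 11*(-25) = 49 - 1*(-275) = 49 + 275 = 324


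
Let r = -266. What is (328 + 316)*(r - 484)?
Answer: -483000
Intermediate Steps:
(328 + 316)*(r - 484) = (328 + 316)*(-266 - 484) = 644*(-750) = -483000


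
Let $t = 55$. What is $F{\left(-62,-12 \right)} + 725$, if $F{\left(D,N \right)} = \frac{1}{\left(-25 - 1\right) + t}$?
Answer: $\frac{21026}{29} \approx 725.03$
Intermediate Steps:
$F{\left(D,N \right)} = \frac{1}{29}$ ($F{\left(D,N \right)} = \frac{1}{\left(-25 - 1\right) + 55} = \frac{1}{-26 + 55} = \frac{1}{29}$)
$F{\left(-62,-12 \right)} + 725 = \frac{1}{29} + 725 = \frac{21026}{29}$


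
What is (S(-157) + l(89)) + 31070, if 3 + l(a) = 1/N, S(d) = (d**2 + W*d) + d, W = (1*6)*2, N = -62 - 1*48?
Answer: 5904249/110 ≈ 53675.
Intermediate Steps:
N = -110 (N = -62 - 48 = -110)
W = 12 (W = 6*2 = 12)
S(d) = d**2 + 13*d (S(d) = (d**2 + 12*d) + d = d**2 + 13*d)
l(a) = -331/110 (l(a) = -3 + 1/(-110) = -3 - 1/110 = -331/110)
(S(-157) + l(89)) + 31070 = (-157*(13 - 157) - 331/110) + 31070 = (-157*(-144) - 331/110) + 31070 = (22608 - 331/110) + 31070 = 2486549/110 + 31070 = 5904249/110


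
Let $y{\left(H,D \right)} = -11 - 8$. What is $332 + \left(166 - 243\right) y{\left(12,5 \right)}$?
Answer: $1795$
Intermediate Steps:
$y{\left(H,D \right)} = -19$
$332 + \left(166 - 243\right) y{\left(12,5 \right)} = 332 + \left(166 - 243\right) \left(-19\right) = 332 - -1463 = 332 + 1463 = 1795$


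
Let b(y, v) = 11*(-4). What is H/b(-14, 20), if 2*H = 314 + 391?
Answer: -705/88 ≈ -8.0114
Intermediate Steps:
b(y, v) = -44
H = 705/2 (H = (314 + 391)/2 = (½)*705 = 705/2 ≈ 352.50)
H/b(-14, 20) = (705/2)/(-44) = (705/2)*(-1/44) = -705/88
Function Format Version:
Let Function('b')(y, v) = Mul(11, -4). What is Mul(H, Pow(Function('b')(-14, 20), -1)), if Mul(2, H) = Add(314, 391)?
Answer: Rational(-705, 88) ≈ -8.0114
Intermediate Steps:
Function('b')(y, v) = -44
H = Rational(705, 2) (H = Mul(Rational(1, 2), Add(314, 391)) = Mul(Rational(1, 2), 705) = Rational(705, 2) ≈ 352.50)
Mul(H, Pow(Function('b')(-14, 20), -1)) = Mul(Rational(705, 2), Pow(-44, -1)) = Mul(Rational(705, 2), Rational(-1, 44)) = Rational(-705, 88)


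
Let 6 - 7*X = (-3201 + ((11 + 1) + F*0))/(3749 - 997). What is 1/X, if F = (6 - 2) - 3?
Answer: 19264/19701 ≈ 0.97782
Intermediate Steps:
F = 1 (F = 4 - 3 = 1)
X = 19701/19264 (X = 6/7 - (-3201 + ((11 + 1) + 1*0))/(7*(3749 - 997)) = 6/7 - (-3201 + (12 + 0))/(7*2752) = 6/7 - (-3201 + 12)/(7*2752) = 6/7 - (-3189)/(7*2752) = 6/7 - 1/7*(-3189/2752) = 6/7 + 3189/19264 = 19701/19264 ≈ 1.0227)
1/X = 1/(19701/19264) = 19264/19701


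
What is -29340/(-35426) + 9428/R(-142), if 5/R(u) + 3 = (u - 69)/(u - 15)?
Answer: -8681601338/2780941 ≈ -3121.8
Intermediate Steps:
R(u) = 5/(-3 + (-69 + u)/(-15 + u)) (R(u) = 5/(-3 + (u - 69)/(u - 15)) = 5/(-3 + (-69 + u)/(-15 + u)))
-29340/(-35426) + 9428/R(-142) = -29340/(-35426) + 9428/((5*(15 - 1*(-142))/(2*(12 - 142)))) = -29340*(-1/35426) + 9428/(((5/2)*(15 + 142)/(-130))) = 14670/17713 + 9428/(((5/2)*(-1/130)*157)) = 14670/17713 + 9428/(-157/52) = 14670/17713 + 9428*(-52/157) = 14670/17713 - 490256/157 = -8681601338/2780941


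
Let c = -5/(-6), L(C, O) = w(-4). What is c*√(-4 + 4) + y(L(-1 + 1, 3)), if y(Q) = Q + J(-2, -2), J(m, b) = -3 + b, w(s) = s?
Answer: -9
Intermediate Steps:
L(C, O) = -4
c = ⅚ (c = -5*(-⅙) = ⅚ ≈ 0.83333)
y(Q) = -5 + Q (y(Q) = Q + (-3 - 2) = Q - 5 = -5 + Q)
c*√(-4 + 4) + y(L(-1 + 1, 3)) = 5*√(-4 + 4)/6 + (-5 - 4) = 5*√0/6 - 9 = (⅚)*0 - 9 = 0 - 9 = -9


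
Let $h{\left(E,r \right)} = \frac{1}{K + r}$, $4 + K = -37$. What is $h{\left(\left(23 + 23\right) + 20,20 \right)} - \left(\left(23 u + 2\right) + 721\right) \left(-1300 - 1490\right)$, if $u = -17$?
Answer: $\frac{19451879}{21} \approx 9.2628 \cdot 10^{5}$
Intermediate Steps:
$K = -41$ ($K = -4 - 37 = -41$)
$h{\left(E,r \right)} = \frac{1}{-41 + r}$
$h{\left(\left(23 + 23\right) + 20,20 \right)} - \left(\left(23 u + 2\right) + 721\right) \left(-1300 - 1490\right) = \frac{1}{-41 + 20} - \left(\left(23 \left(-17\right) + 2\right) + 721\right) \left(-1300 - 1490\right) = \frac{1}{-21} - \left(\left(-391 + 2\right) + 721\right) \left(-2790\right) = - \frac{1}{21} - \left(-389 + 721\right) \left(-2790\right) = - \frac{1}{21} - 332 \left(-2790\right) = - \frac{1}{21} - -926280 = - \frac{1}{21} + 926280 = \frac{19451879}{21}$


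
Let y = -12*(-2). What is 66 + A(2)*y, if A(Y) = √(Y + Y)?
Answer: 114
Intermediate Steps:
y = 24
A(Y) = √2*√Y (A(Y) = √(2*Y) = √2*√Y)
66 + A(2)*y = 66 + (√2*√2)*24 = 66 + 2*24 = 66 + 48 = 114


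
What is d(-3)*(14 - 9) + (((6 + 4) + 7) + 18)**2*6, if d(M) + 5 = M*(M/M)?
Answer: 7310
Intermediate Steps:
d(M) = -5 + M (d(M) = -5 + M*(M/M) = -5 + M*1 = -5 + M)
d(-3)*(14 - 9) + (((6 + 4) + 7) + 18)**2*6 = (-5 - 3)*(14 - 9) + (((6 + 4) + 7) + 18)**2*6 = -8*5 + ((10 + 7) + 18)**2*6 = -40 + (17 + 18)**2*6 = -40 + 35**2*6 = -40 + 1225*6 = -40 + 7350 = 7310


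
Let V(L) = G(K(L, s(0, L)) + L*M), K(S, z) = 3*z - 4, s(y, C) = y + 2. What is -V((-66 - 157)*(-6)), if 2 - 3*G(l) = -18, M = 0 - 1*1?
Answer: -20/3 ≈ -6.6667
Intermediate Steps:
s(y, C) = 2 + y
K(S, z) = -4 + 3*z
M = -1 (M = 0 - 1 = -1)
G(l) = 20/3 (G(l) = ⅔ - ⅓*(-18) = ⅔ + 6 = 20/3)
V(L) = 20/3
-V((-66 - 157)*(-6)) = -1*20/3 = -20/3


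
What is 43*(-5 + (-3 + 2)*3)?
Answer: -344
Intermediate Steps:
43*(-5 + (-3 + 2)*3) = 43*(-5 - 1*3) = 43*(-5 - 3) = 43*(-8) = -344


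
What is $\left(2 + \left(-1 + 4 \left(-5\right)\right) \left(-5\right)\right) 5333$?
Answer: $570631$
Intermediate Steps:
$\left(2 + \left(-1 + 4 \left(-5\right)\right) \left(-5\right)\right) 5333 = \left(2 + \left(-1 - 20\right) \left(-5\right)\right) 5333 = \left(2 - -105\right) 5333 = \left(2 + 105\right) 5333 = 107 \cdot 5333 = 570631$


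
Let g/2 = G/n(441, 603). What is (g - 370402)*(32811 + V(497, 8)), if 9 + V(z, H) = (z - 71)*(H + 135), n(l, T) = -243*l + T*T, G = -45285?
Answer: -494571904361480/14247 ≈ -3.4714e+10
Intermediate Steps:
n(l, T) = T² - 243*l (n(l, T) = -243*l + T² = T² - 243*l)
V(z, H) = -9 + (-71 + z)*(135 + H) (V(z, H) = -9 + (z - 71)*(H + 135) = -9 + (-71 + z)*(135 + H))
g = -15095/42741 (g = 2*(-45285/(603² - 243*441)) = 2*(-45285/(363609 - 107163)) = 2*(-45285/256446) = 2*(-45285*1/256446) = 2*(-15095/85482) = -15095/42741 ≈ -0.35317)
(g - 370402)*(32811 + V(497, 8)) = (-15095/42741 - 370402)*(32811 + (-9594 - 71*8 + 135*497 + 8*497)) = -15831366977*(32811 + (-9594 - 568 + 67095 + 3976))/42741 = -15831366977*(32811 + 60909)/42741 = -15831366977/42741*93720 = -494571904361480/14247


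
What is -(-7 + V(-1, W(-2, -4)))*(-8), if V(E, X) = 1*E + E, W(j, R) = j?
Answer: -72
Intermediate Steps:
V(E, X) = 2*E (V(E, X) = E + E = 2*E)
-(-7 + V(-1, W(-2, -4)))*(-8) = -(-7 + 2*(-1))*(-8) = -(-7 - 2)*(-8) = -(-9)*(-8) = -1*72 = -72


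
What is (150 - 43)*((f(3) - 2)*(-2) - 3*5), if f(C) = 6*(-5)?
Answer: 5243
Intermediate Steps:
f(C) = -30
(150 - 43)*((f(3) - 2)*(-2) - 3*5) = (150 - 43)*((-30 - 2)*(-2) - 3*5) = 107*(-32*(-2) - 15) = 107*(64 - 15) = 107*49 = 5243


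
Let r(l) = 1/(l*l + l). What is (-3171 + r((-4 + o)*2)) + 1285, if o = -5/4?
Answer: -752510/399 ≈ -1886.0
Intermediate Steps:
o = -5/4 (o = -5*¼ = -5/4 ≈ -1.2500)
r(l) = 1/(l + l²) (r(l) = 1/(l² + l) = 1/(l + l²))
(-3171 + r((-4 + o)*2)) + 1285 = (-3171 + 1/((((-4 - 5/4)*2))*(1 + (-4 - 5/4)*2))) + 1285 = (-3171 + 1/(((-21/4*2))*(1 - 21/4*2))) + 1285 = (-3171 + 1/((-21/2)*(1 - 21/2))) + 1285 = (-3171 - 2/(21*(-19/2))) + 1285 = (-3171 - 2/21*(-2/19)) + 1285 = (-3171 + 4/399) + 1285 = -1265225/399 + 1285 = -752510/399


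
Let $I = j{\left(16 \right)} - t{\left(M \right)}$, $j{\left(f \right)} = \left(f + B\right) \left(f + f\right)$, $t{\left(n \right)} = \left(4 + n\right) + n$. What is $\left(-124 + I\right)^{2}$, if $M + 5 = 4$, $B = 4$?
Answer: $264196$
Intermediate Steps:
$M = -1$ ($M = -5 + 4 = -1$)
$t{\left(n \right)} = 4 + 2 n$
$j{\left(f \right)} = 2 f \left(4 + f\right)$ ($j{\left(f \right)} = \left(f + 4\right) \left(f + f\right) = \left(4 + f\right) 2 f = 2 f \left(4 + f\right)$)
$I = 638$ ($I = 2 \cdot 16 \left(4 + 16\right) - \left(4 + 2 \left(-1\right)\right) = 2 \cdot 16 \cdot 20 - \left(4 - 2\right) = 640 - 2 = 638$)
$\left(-124 + I\right)^{2} = \left(-124 + 638\right)^{2} = 514^{2} = 264196$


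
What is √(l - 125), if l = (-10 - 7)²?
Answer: 2*√41 ≈ 12.806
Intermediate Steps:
l = 289 (l = (-17)² = 289)
√(l - 125) = √(289 - 125) = √164 = 2*√41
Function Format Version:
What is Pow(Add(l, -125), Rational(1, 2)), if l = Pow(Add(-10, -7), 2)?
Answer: Mul(2, Pow(41, Rational(1, 2))) ≈ 12.806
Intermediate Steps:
l = 289 (l = Pow(-17, 2) = 289)
Pow(Add(l, -125), Rational(1, 2)) = Pow(Add(289, -125), Rational(1, 2)) = Pow(164, Rational(1, 2)) = Mul(2, Pow(41, Rational(1, 2)))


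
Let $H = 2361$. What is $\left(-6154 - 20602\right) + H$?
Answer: $-24395$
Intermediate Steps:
$\left(-6154 - 20602\right) + H = \left(-6154 - 20602\right) + 2361 = -26756 + 2361 = -24395$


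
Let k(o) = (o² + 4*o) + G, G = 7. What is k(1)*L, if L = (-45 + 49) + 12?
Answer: 192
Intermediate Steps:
L = 16 (L = 4 + 12 = 16)
k(o) = 7 + o² + 4*o (k(o) = (o² + 4*o) + 7 = 7 + o² + 4*o)
k(1)*L = (7 + 1² + 4*1)*16 = (7 + 1 + 4)*16 = 12*16 = 192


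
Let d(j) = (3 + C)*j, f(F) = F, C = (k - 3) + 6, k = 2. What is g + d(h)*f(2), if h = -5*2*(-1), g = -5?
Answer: 155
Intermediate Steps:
C = 5 (C = (2 - 3) + 6 = -1 + 6 = 5)
h = 10 (h = -10*(-1) = 10)
d(j) = 8*j (d(j) = (3 + 5)*j = 8*j)
g + d(h)*f(2) = -5 + (8*10)*2 = -5 + 80*2 = -5 + 160 = 155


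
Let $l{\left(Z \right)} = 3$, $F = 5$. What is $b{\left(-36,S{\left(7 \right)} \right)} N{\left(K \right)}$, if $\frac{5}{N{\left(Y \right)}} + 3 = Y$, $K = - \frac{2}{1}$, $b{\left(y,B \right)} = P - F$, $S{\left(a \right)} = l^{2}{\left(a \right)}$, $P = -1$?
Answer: $6$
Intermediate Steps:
$S{\left(a \right)} = 9$ ($S{\left(a \right)} = 3^{2} = 9$)
$b{\left(y,B \right)} = -6$ ($b{\left(y,B \right)} = -1 - 5 = -6$)
$K = -2$ ($K = \left(-2\right) 1 = -2$)
$N{\left(Y \right)} = \frac{5}{-3 + Y}$
$b{\left(-36,S{\left(7 \right)} \right)} N{\left(K \right)} = - 6 \frac{5}{-3 - 2} = - 6 \frac{5}{-5} = - 6 \cdot 5 \left(- \frac{1}{5}\right) = \left(-6\right) \left(-1\right) = 6$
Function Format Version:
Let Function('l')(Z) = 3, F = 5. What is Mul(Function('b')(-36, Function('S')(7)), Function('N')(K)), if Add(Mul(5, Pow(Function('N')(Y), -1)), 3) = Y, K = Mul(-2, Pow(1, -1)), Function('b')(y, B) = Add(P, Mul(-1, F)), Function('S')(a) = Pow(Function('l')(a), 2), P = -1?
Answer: 6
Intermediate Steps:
Function('S')(a) = 9 (Function('S')(a) = Pow(3, 2) = 9)
Function('b')(y, B) = -6 (Function('b')(y, B) = Add(-1, Mul(-1, 5)) = Add(-1, -5) = -6)
K = -2 (K = Mul(-2, 1) = -2)
Function('N')(Y) = Mul(5, Pow(Add(-3, Y), -1))
Mul(Function('b')(-36, Function('S')(7)), Function('N')(K)) = Mul(-6, Mul(5, Pow(Add(-3, -2), -1))) = Mul(-6, Mul(5, Pow(-5, -1))) = Mul(-6, Mul(5, Rational(-1, 5))) = Mul(-6, -1) = 6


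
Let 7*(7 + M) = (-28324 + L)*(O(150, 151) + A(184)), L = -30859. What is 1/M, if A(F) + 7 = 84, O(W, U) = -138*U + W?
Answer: 7/1219820764 ≈ 5.7385e-9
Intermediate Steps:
O(W, U) = W - 138*U
A(F) = 77 (A(F) = -7 + 84 = 77)
M = 1219820764/7 (M = -7 + ((-28324 - 30859)*((150 - 138*151) + 77))/7 = -7 + (-59183*((150 - 20838) + 77))/7 = -7 + (-59183*(-20688 + 77))/7 = -7 + (-59183*(-20611))/7 = -7 + (⅐)*1219820813 = -7 + 1219820813/7 = 1219820764/7 ≈ 1.7426e+8)
1/M = 1/(1219820764/7) = 7/1219820764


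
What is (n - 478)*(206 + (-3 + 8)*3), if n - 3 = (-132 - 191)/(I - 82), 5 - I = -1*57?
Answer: -2028117/20 ≈ -1.0141e+5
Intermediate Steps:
I = 62 (I = 5 - (-1)*57 = 5 - 1*(-57) = 5 + 57 = 62)
n = 383/20 (n = 3 + (-132 - 191)/(62 - 82) = 3 - 323/(-20) = 3 - 323*(-1/20) = 3 + 323/20 = 383/20 ≈ 19.150)
(n - 478)*(206 + (-3 + 8)*3) = (383/20 - 478)*(206 + (-3 + 8)*3) = -9177*(206 + 5*3)/20 = -9177*(206 + 15)/20 = -9177/20*221 = -2028117/20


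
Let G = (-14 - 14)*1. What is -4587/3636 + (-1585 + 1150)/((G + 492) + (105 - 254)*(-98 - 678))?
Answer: -14835481/11724888 ≈ -1.2653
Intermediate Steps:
G = -28 (G = -28*1 = -28)
-4587/3636 + (-1585 + 1150)/((G + 492) + (105 - 254)*(-98 - 678)) = -4587/3636 + (-1585 + 1150)/((-28 + 492) + (105 - 254)*(-98 - 678)) = -4587*1/3636 - 435/(464 - 149*(-776)) = -1529/1212 - 435/(464 + 115624) = -1529/1212 - 435/116088 = -1529/1212 - 435*1/116088 = -1529/1212 - 145/38696 = -14835481/11724888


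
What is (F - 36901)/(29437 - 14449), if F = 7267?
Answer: -4939/2498 ≈ -1.9772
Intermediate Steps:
(F - 36901)/(29437 - 14449) = (7267 - 36901)/(29437 - 14449) = -29634/14988 = -29634*1/14988 = -4939/2498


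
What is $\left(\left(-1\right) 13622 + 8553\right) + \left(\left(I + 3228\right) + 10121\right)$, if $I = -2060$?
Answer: $6220$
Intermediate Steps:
$\left(\left(-1\right) 13622 + 8553\right) + \left(\left(I + 3228\right) + 10121\right) = \left(\left(-1\right) 13622 + 8553\right) + \left(\left(-2060 + 3228\right) + 10121\right) = \left(-13622 + 8553\right) + \left(1168 + 10121\right) = -5069 + 11289 = 6220$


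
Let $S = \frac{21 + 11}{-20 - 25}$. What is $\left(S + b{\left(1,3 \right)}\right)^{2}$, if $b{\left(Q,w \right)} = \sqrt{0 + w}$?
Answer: $\frac{7099}{2025} - \frac{64 \sqrt{3}}{45} \approx 1.0423$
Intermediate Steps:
$b{\left(Q,w \right)} = \sqrt{w}$
$S = - \frac{32}{45}$ ($S = \frac{32}{-45} = 32 \left(- \frac{1}{45}\right) = - \frac{32}{45} \approx -0.71111$)
$\left(S + b{\left(1,3 \right)}\right)^{2} = \left(- \frac{32}{45} + \sqrt{3}\right)^{2}$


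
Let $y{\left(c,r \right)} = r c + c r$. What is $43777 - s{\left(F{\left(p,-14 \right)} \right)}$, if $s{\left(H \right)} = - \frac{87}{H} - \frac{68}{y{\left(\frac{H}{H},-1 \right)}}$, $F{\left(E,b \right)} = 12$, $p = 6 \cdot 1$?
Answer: $\frac{175001}{4} \approx 43750.0$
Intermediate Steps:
$y{\left(c,r \right)} = 2 c r$ ($y{\left(c,r \right)} = c r + c r = 2 c r$)
$p = 6$
$s{\left(H \right)} = 34 - \frac{87}{H}$ ($s{\left(H \right)} = - \frac{87}{H} - \frac{68}{2 \frac{H}{H} \left(-1\right)} = - \frac{87}{H} - \frac{68}{2 \cdot 1 \left(-1\right)} = - \frac{87}{H} - \frac{68}{-2} = - \frac{87}{H} - -34 = - \frac{87}{H} + 34 = 34 - \frac{87}{H}$)
$43777 - s{\left(F{\left(p,-14 \right)} \right)} = 43777 - \left(34 - \frac{87}{12}\right) = 43777 - \left(34 - \frac{29}{4}\right) = 43777 - \frac{107}{4} = \frac{175001}{4}$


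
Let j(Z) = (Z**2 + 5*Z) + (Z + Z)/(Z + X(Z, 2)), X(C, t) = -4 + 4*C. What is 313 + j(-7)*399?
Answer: 78549/13 ≈ 6042.2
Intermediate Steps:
j(Z) = Z**2 + 5*Z + 2*Z/(-4 + 5*Z) (j(Z) = (Z**2 + 5*Z) + (Z + Z)/(Z + (-4 + 4*Z)) = (Z**2 + 5*Z) + (2*Z)/(-4 + 5*Z) = (Z**2 + 5*Z) + 2*Z/(-4 + 5*Z) = Z**2 + 5*Z + 2*Z/(-4 + 5*Z))
313 + j(-7)*399 = 313 - 7*(-18 + 5*(-7)**2 + 21*(-7))/(-4 + 5*(-7))*399 = 313 - 7*(-18 + 5*49 - 147)/(-4 - 35)*399 = 313 - 7*(-18 + 245 - 147)/(-39)*399 = 313 - 7*(-1/39)*80*399 = 313 + (560/39)*399 = 313 + 74480/13 = 78549/13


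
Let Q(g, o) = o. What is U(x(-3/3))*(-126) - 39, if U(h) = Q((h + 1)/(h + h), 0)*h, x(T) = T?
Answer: -39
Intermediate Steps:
U(h) = 0 (U(h) = 0*h = 0)
U(x(-3/3))*(-126) - 39 = 0*(-126) - 39 = 0 - 39 = -39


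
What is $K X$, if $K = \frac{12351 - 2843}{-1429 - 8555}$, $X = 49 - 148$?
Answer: $\frac{78441}{832} \approx 94.28$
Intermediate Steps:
$X = -99$
$K = - \frac{2377}{2496}$ ($K = \frac{9508}{-9984} = 9508 \left(- \frac{1}{9984}\right) = - \frac{2377}{2496} \approx -0.95232$)
$K X = \left(- \frac{2377}{2496}\right) \left(-99\right) = \frac{78441}{832}$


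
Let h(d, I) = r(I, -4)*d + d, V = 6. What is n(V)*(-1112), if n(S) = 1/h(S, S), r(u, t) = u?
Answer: -556/21 ≈ -26.476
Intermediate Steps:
h(d, I) = d + I*d (h(d, I) = I*d + d = d + I*d)
n(S) = 1/(S*(1 + S))
n(V)*(-1112) = (1/(6*(1 + 6)))*(-1112) = ((1/6)/7)*(-1112) = ((1/6)*(1/7))*(-1112) = (1/42)*(-1112) = -556/21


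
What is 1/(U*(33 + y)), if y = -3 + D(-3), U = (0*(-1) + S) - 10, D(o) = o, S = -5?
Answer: -1/405 ≈ -0.0024691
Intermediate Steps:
U = -15 (U = (0*(-1) - 5) - 10 = (0 - 5) - 10 = -5 - 10 = -15)
y = -6 (y = -3 - 3 = -6)
1/(U*(33 + y)) = 1/(-15*(33 - 6)) = 1/(-15*27) = 1/(-405) = -1/405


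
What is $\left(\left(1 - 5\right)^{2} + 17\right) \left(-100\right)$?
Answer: $-3300$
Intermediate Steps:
$\left(\left(1 - 5\right)^{2} + 17\right) \left(-100\right) = \left(\left(-4\right)^{2} + 17\right) \left(-100\right) = \left(16 + 17\right) \left(-100\right) = 33 \left(-100\right) = -3300$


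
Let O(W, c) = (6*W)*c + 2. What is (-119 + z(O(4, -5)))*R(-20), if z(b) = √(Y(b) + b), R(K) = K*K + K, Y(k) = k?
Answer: -45220 + 760*I*√59 ≈ -45220.0 + 5837.7*I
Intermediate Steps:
O(W, c) = 2 + 6*W*c (O(W, c) = 6*W*c + 2 = 2 + 6*W*c)
R(K) = K + K² (R(K) = K² + K = K + K²)
z(b) = √2*√b (z(b) = √(b + b) = √(2*b) = √2*√b)
(-119 + z(O(4, -5)))*R(-20) = (-119 + √2*√(2 + 6*4*(-5)))*(-20*(1 - 20)) = (-119 + √2*√(2 - 120))*(-20*(-19)) = (-119 + √2*√(-118))*380 = (-119 + √2*(I*√118))*380 = (-119 + 2*I*√59)*380 = -45220 + 760*I*√59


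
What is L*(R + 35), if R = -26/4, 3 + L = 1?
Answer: -57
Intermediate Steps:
L = -2 (L = -3 + 1 = -2)
R = -13/2 (R = -26*1/4 = -13/2 ≈ -6.5000)
L*(R + 35) = -2*(-13/2 + 35) = -2*57/2 = -57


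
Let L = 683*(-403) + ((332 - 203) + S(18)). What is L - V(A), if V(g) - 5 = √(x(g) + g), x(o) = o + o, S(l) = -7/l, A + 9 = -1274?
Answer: -4952257/18 - I*√3849 ≈ -2.7513e+5 - 62.04*I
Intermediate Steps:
A = -1283 (A = -9 - 1274 = -1283)
x(o) = 2*o
V(g) = 5 + √3*√g (V(g) = 5 + √(2*g + g) = 5 + √(3*g) = 5 + √3*√g)
L = -4952167/18 (L = 683*(-403) + ((332 - 203) - 7/18) = -275249 + (129 - 7*1/18) = -275249 + (129 - 7/18) = -275249 + 2315/18 = -4952167/18 ≈ -2.7512e+5)
L - V(A) = -4952167/18 - (5 + √3*√(-1283)) = -4952167/18 - (5 + √3*(I*√1283)) = -4952167/18 - (5 + I*√3849) = -4952167/18 + (-5 - I*√3849) = -4952257/18 - I*√3849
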